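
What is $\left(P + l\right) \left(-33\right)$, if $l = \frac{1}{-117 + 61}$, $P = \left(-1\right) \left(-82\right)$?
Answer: $- \frac{151503}{56} \approx -2705.4$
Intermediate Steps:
$P = 82$
$l = - \frac{1}{56}$ ($l = \frac{1}{-56} = - \frac{1}{56} \approx -0.017857$)
$\left(P + l\right) \left(-33\right) = \left(82 - \frac{1}{56}\right) \left(-33\right) = \frac{4591}{56} \left(-33\right) = - \frac{151503}{56}$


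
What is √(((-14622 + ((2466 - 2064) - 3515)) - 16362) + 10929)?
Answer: 8*I*√362 ≈ 152.21*I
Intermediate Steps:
√(((-14622 + ((2466 - 2064) - 3515)) - 16362) + 10929) = √(((-14622 + (402 - 3515)) - 16362) + 10929) = √(((-14622 - 3113) - 16362) + 10929) = √((-17735 - 16362) + 10929) = √(-34097 + 10929) = √(-23168) = 8*I*√362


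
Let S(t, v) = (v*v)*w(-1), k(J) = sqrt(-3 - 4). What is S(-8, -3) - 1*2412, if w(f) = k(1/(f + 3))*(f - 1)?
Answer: -2412 - 18*I*sqrt(7) ≈ -2412.0 - 47.624*I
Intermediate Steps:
k(J) = I*sqrt(7) (k(J) = sqrt(-7) = I*sqrt(7))
w(f) = I*sqrt(7)*(-1 + f) (w(f) = (I*sqrt(7))*(f - 1) = (I*sqrt(7))*(-1 + f) = I*sqrt(7)*(-1 + f))
S(t, v) = -2*I*sqrt(7)*v**2 (S(t, v) = (v*v)*(I*sqrt(7)*(-1 - 1)) = v**2*(I*sqrt(7)*(-2)) = v**2*(-2*I*sqrt(7)) = -2*I*sqrt(7)*v**2)
S(-8, -3) - 1*2412 = -2*I*sqrt(7)*(-3)**2 - 1*2412 = -2*I*sqrt(7)*9 - 2412 = -18*I*sqrt(7) - 2412 = -2412 - 18*I*sqrt(7)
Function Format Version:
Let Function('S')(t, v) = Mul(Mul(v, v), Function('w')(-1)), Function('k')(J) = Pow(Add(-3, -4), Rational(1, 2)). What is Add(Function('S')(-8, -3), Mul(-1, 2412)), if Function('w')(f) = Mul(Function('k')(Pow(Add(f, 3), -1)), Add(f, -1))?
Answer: Add(-2412, Mul(-18, I, Pow(7, Rational(1, 2)))) ≈ Add(-2412.0, Mul(-47.624, I))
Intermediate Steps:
Function('k')(J) = Mul(I, Pow(7, Rational(1, 2))) (Function('k')(J) = Pow(-7, Rational(1, 2)) = Mul(I, Pow(7, Rational(1, 2))))
Function('w')(f) = Mul(I, Pow(7, Rational(1, 2)), Add(-1, f)) (Function('w')(f) = Mul(Mul(I, Pow(7, Rational(1, 2))), Add(f, -1)) = Mul(Mul(I, Pow(7, Rational(1, 2))), Add(-1, f)) = Mul(I, Pow(7, Rational(1, 2)), Add(-1, f)))
Function('S')(t, v) = Mul(-2, I, Pow(7, Rational(1, 2)), Pow(v, 2)) (Function('S')(t, v) = Mul(Mul(v, v), Mul(I, Pow(7, Rational(1, 2)), Add(-1, -1))) = Mul(Pow(v, 2), Mul(I, Pow(7, Rational(1, 2)), -2)) = Mul(Pow(v, 2), Mul(-2, I, Pow(7, Rational(1, 2)))) = Mul(-2, I, Pow(7, Rational(1, 2)), Pow(v, 2)))
Add(Function('S')(-8, -3), Mul(-1, 2412)) = Add(Mul(-2, I, Pow(7, Rational(1, 2)), Pow(-3, 2)), Mul(-1, 2412)) = Add(Mul(-2, I, Pow(7, Rational(1, 2)), 9), -2412) = Add(Mul(-18, I, Pow(7, Rational(1, 2))), -2412) = Add(-2412, Mul(-18, I, Pow(7, Rational(1, 2))))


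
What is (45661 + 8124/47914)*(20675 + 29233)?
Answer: 54594592723212/23957 ≈ 2.2789e+9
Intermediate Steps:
(45661 + 8124/47914)*(20675 + 29233) = (45661 + 8124*(1/47914))*49908 = (45661 + 4062/23957)*49908 = (1093904639/23957)*49908 = 54594592723212/23957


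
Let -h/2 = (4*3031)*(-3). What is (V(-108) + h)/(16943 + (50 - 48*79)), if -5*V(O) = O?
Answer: 363828/66005 ≈ 5.5121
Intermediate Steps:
V(O) = -O/5
h = 72744 (h = -2*4*3031*(-3) = -24248*(-3) = -2*(-36372) = 72744)
(V(-108) + h)/(16943 + (50 - 48*79)) = (-⅕*(-108) + 72744)/(16943 + (50 - 48*79)) = (108/5 + 72744)/(16943 + (50 - 3792)) = 363828/(5*(16943 - 3742)) = (363828/5)/13201 = (363828/5)*(1/13201) = 363828/66005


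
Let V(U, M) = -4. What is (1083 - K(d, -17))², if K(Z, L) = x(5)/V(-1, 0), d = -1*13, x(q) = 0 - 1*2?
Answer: 4687225/4 ≈ 1.1718e+6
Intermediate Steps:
x(q) = -2 (x(q) = 0 - 2 = -2)
d = -13
K(Z, L) = ½ (K(Z, L) = -2/(-4) = -2*(-¼) = ½)
(1083 - K(d, -17))² = (1083 - 1*½)² = (1083 - ½)² = (2165/2)² = 4687225/4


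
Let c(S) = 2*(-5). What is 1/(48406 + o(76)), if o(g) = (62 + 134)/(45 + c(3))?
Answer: 5/242058 ≈ 2.0656e-5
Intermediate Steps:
c(S) = -10
o(g) = 28/5 (o(g) = (62 + 134)/(45 - 10) = 196/35 = 196*(1/35) = 28/5)
1/(48406 + o(76)) = 1/(48406 + 28/5) = 1/(242058/5) = 5/242058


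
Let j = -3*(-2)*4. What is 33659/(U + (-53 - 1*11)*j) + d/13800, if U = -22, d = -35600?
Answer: -2599795/107502 ≈ -24.184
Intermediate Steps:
j = 24 (j = 6*4 = 24)
33659/(U + (-53 - 1*11)*j) + d/13800 = 33659/(-22 + (-53 - 1*11)*24) - 35600/13800 = 33659/(-22 + (-53 - 11)*24) - 35600*1/13800 = 33659/(-22 - 64*24) - 178/69 = 33659/(-22 - 1536) - 178/69 = 33659/(-1558) - 178/69 = 33659*(-1/1558) - 178/69 = -33659/1558 - 178/69 = -2599795/107502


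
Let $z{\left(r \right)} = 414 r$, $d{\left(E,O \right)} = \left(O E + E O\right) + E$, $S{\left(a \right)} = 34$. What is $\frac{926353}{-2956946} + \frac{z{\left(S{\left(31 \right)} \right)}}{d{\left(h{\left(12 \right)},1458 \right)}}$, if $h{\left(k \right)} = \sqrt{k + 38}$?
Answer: $- \frac{926353}{2956946} + \frac{7038 \sqrt{2}}{14585} \approx 0.36915$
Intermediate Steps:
$h{\left(k \right)} = \sqrt{38 + k}$
$d{\left(E,O \right)} = E + 2 E O$ ($d{\left(E,O \right)} = \left(E O + E O\right) + E = 2 E O + E = E + 2 E O$)
$\frac{926353}{-2956946} + \frac{z{\left(S{\left(31 \right)} \right)}}{d{\left(h{\left(12 \right)},1458 \right)}} = \frac{926353}{-2956946} + \frac{414 \cdot 34}{\sqrt{38 + 12} \left(1 + 2 \cdot 1458\right)} = 926353 \left(- \frac{1}{2956946}\right) + \frac{14076}{\sqrt{50} \left(1 + 2916\right)} = - \frac{926353}{2956946} + \frac{14076}{5 \sqrt{2} \cdot 2917} = - \frac{926353}{2956946} + \frac{14076}{14585 \sqrt{2}} = - \frac{926353}{2956946} + 14076 \frac{\sqrt{2}}{29170} = - \frac{926353}{2956946} + \frac{7038 \sqrt{2}}{14585}$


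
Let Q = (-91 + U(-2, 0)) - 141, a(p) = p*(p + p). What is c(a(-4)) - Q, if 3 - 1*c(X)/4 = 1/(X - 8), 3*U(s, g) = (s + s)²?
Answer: 477/2 ≈ 238.50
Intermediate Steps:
U(s, g) = 4*s²/3 (U(s, g) = (s + s)²/3 = (2*s)²/3 = (4*s²)/3 = 4*s²/3)
a(p) = 2*p² (a(p) = p*(2*p) = 2*p²)
c(X) = 12 - 4/(-8 + X) (c(X) = 12 - 4/(X - 8) = 12 - 4/(-8 + X))
Q = -680/3 (Q = (-91 + (4/3)*(-2)²) - 141 = (-91 + (4/3)*4) - 141 = (-91 + 16/3) - 141 = -257/3 - 141 = -680/3 ≈ -226.67)
c(a(-4)) - Q = 4*(-25 + 3*(2*(-4)²))/(-8 + 2*(-4)²) - 1*(-680/3) = 4*(-25 + 3*(2*16))/(-8 + 2*16) + 680/3 = 4*(-25 + 3*32)/(-8 + 32) + 680/3 = 4*(-25 + 96)/24 + 680/3 = 4*(1/24)*71 + 680/3 = 71/6 + 680/3 = 477/2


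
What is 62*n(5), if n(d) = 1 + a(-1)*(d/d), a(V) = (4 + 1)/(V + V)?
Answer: -93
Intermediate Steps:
a(V) = 5/(2*V) (a(V) = 5/((2*V)) = 5*(1/(2*V)) = 5/(2*V))
n(d) = -3/2 (n(d) = 1 + ((5/2)/(-1))*(d/d) = 1 + ((5/2)*(-1))*1 = 1 - 5/2*1 = 1 - 5/2 = -3/2)
62*n(5) = 62*(-3/2) = -93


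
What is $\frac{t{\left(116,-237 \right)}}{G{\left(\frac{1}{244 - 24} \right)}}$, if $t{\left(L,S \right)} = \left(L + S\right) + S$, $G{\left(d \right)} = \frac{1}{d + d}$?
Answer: $- \frac{179}{55} \approx -3.2545$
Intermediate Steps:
$G{\left(d \right)} = \frac{1}{2 d}$
$t{\left(L,S \right)} = L + 2 S$
$\frac{t{\left(116,-237 \right)}}{G{\left(\frac{1}{244 - 24} \right)}} = \frac{116 + 2 \left(-237\right)}{\frac{1}{2} \frac{1}{\frac{1}{244 - 24}}} = \frac{116 - 474}{\frac{1}{2} \frac{1}{\frac{1}{220}}} = - \frac{358}{\frac{1}{2} \frac{1}{\frac{1}{220}}} = - \frac{358}{\frac{1}{2} \cdot 220} = - \frac{358}{110} = \left(-358\right) \frac{1}{110} = - \frac{179}{55}$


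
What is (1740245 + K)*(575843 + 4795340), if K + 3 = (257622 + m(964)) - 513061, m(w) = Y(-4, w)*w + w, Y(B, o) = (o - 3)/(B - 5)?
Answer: 66847052655317/9 ≈ 7.4274e+12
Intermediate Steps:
Y(B, o) = (-3 + o)/(-5 + B)
m(w) = w + w*(⅓ - w/9) (m(w) = ((-3 + w)/(-5 - 4))*w + w = ((-3 + w)/(-9))*w + w = (-(-3 + w)/9)*w + w = (⅓ - w/9)*w + w = w*(⅓ - w/9) + w = w + w*(⅓ - w/9))
K = -3216706/9 (K = -3 + ((257622 + (⅑)*964*(12 - 1*964)) - 513061) = -3 + ((257622 + (⅑)*964*(12 - 964)) - 513061) = -3 + ((257622 + (⅑)*964*(-952)) - 513061) = -3 + ((257622 - 917728/9) - 513061) = -3 + (1400870/9 - 513061) = -3 - 3216679/9 = -3216706/9 ≈ -3.5741e+5)
(1740245 + K)*(575843 + 4795340) = (1740245 - 3216706/9)*(575843 + 4795340) = (12445499/9)*5371183 = 66847052655317/9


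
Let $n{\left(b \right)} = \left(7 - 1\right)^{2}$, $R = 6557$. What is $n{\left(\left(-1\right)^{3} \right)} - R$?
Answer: $-6521$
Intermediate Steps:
$n{\left(b \right)} = 36$ ($n{\left(b \right)} = 6^{2} = 36$)
$n{\left(\left(-1\right)^{3} \right)} - R = 36 - 6557 = -6521$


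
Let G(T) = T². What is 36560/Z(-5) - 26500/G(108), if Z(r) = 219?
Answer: 35052695/212868 ≈ 164.67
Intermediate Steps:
36560/Z(-5) - 26500/G(108) = 36560/219 - 26500/(108²) = 36560*(1/219) - 26500/11664 = 36560/219 - 26500*1/11664 = 36560/219 - 6625/2916 = 35052695/212868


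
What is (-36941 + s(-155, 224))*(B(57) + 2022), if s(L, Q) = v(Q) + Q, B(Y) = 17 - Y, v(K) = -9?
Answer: -72790932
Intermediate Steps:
s(L, Q) = -9 + Q
(-36941 + s(-155, 224))*(B(57) + 2022) = (-36941 + (-9 + 224))*((17 - 1*57) + 2022) = (-36941 + 215)*((17 - 57) + 2022) = -36726*(-40 + 2022) = -36726*1982 = -72790932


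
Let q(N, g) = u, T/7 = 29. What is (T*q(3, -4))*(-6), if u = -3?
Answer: 3654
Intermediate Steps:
T = 203 (T = 7*29 = 203)
q(N, g) = -3
(T*q(3, -4))*(-6) = (203*(-3))*(-6) = -609*(-6) = 3654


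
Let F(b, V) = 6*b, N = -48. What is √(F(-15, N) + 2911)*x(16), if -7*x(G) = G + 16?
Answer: -32*√2821/7 ≈ -242.80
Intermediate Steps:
x(G) = -16/7 - G/7 (x(G) = -(G + 16)/7 = -(16 + G)/7 = -16/7 - G/7)
√(F(-15, N) + 2911)*x(16) = √(6*(-15) + 2911)*(-16/7 - ⅐*16) = √(-90 + 2911)*(-16/7 - 16/7) = √2821*(-32/7) = -32*√2821/7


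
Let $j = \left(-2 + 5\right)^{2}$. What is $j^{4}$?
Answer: $6561$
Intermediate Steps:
$j = 9$ ($j = 3^{2} = 9$)
$j^{4} = 9^{4} = 6561$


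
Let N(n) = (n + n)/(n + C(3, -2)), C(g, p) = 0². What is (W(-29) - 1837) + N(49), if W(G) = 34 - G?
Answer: -1772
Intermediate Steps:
C(g, p) = 0
N(n) = 2 (N(n) = (n + n)/(n + 0) = (2*n)/n = 2)
(W(-29) - 1837) + N(49) = ((34 - 1*(-29)) - 1837) + 2 = ((34 + 29) - 1837) + 2 = (63 - 1837) + 2 = -1774 + 2 = -1772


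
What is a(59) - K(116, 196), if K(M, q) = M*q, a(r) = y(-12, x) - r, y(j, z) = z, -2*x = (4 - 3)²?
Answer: -45591/2 ≈ -22796.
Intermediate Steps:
x = -½ (x = -(4 - 3)²/2 = -½*1² = -½*1 = -½ ≈ -0.50000)
a(r) = -½ - r
a(59) - K(116, 196) = (-½ - 1*59) - 116*196 = (-½ - 59) - 1*22736 = -119/2 - 22736 = -45591/2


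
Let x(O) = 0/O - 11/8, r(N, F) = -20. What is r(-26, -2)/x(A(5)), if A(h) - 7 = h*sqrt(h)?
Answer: 160/11 ≈ 14.545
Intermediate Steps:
A(h) = 7 + h**(3/2) (A(h) = 7 + h*sqrt(h) = 7 + h**(3/2))
x(O) = -11/8 (x(O) = 0 - 11*1/8 = 0 - 11/8 = -11/8)
r(-26, -2)/x(A(5)) = -20/(-11/8) = -20*(-8/11) = 160/11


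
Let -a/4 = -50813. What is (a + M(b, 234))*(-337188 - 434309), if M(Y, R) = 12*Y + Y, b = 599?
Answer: -162815955383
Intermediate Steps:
a = 203252 (a = -4*(-50813) = 203252)
M(Y, R) = 13*Y
(a + M(b, 234))*(-337188 - 434309) = (203252 + 13*599)*(-337188 - 434309) = (203252 + 7787)*(-771497) = 211039*(-771497) = -162815955383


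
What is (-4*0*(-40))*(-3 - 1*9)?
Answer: 0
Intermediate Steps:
(-4*0*(-40))*(-3 - 1*9) = (0*(-40))*(-3 - 9) = 0*(-12) = 0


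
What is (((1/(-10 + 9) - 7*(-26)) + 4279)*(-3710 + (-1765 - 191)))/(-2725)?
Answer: 5054072/545 ≈ 9273.5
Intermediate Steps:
(((1/(-10 + 9) - 7*(-26)) + 4279)*(-3710 + (-1765 - 191)))/(-2725) = (((1/(-1) + 182) + 4279)*(-3710 - 1956))*(-1/2725) = (((-1 + 182) + 4279)*(-5666))*(-1/2725) = ((181 + 4279)*(-5666))*(-1/2725) = (4460*(-5666))*(-1/2725) = -25270360*(-1/2725) = 5054072/545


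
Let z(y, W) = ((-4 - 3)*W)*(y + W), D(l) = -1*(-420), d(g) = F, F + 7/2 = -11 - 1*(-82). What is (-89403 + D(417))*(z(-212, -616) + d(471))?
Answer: 635386403871/2 ≈ 3.1769e+11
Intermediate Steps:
F = 135/2 (F = -7/2 + (-11 - 1*(-82)) = -7/2 + (-11 + 82) = -7/2 + 71 = 135/2 ≈ 67.500)
d(g) = 135/2
D(l) = 420
z(y, W) = -7*W*(W + y) (z(y, W) = (-7*W)*(W + y) = -7*W*(W + y))
(-89403 + D(417))*(z(-212, -616) + d(471)) = (-89403 + 420)*(-7*(-616)*(-616 - 212) + 135/2) = -88983*(-7*(-616)*(-828) + 135/2) = -88983*(-3570336 + 135/2) = -88983*(-7140537/2) = 635386403871/2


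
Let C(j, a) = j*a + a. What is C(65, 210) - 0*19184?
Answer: 13860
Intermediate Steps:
C(j, a) = a + a*j (C(j, a) = a*j + a = a + a*j)
C(65, 210) - 0*19184 = 210*(1 + 65) - 0*19184 = 210*66 - 1*0 = 13860 + 0 = 13860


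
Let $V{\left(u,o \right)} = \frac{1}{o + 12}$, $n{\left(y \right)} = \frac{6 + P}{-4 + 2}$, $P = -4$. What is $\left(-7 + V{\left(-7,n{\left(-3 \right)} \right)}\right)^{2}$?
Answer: $\frac{5776}{121} \approx 47.736$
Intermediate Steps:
$n{\left(y \right)} = -1$ ($n{\left(y \right)} = \frac{6 - 4}{-4 + 2} = \frac{2}{-2} = 2 \left(- \frac{1}{2}\right) = -1$)
$V{\left(u,o \right)} = \frac{1}{12 + o}$
$\left(-7 + V{\left(-7,n{\left(-3 \right)} \right)}\right)^{2} = \left(-7 + \frac{1}{12 - 1}\right)^{2} = \left(-7 + \frac{1}{11}\right)^{2} = \left(- \frac{76}{11}\right)^{2} = \frac{5776}{121}$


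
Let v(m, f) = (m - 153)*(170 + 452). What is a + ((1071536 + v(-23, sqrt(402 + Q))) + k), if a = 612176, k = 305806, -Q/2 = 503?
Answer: 1880046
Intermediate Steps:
Q = -1006 (Q = -2*503 = -1006)
v(m, f) = -95166 + 622*m (v(m, f) = (-153 + m)*622 = -95166 + 622*m)
a + ((1071536 + v(-23, sqrt(402 + Q))) + k) = 612176 + ((1071536 + (-95166 + 622*(-23))) + 305806) = 612176 + ((1071536 + (-95166 - 14306)) + 305806) = 612176 + ((1071536 - 109472) + 305806) = 612176 + (962064 + 305806) = 612176 + 1267870 = 1880046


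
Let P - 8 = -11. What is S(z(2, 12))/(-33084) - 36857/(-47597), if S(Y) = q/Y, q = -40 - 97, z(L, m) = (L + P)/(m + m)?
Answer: 88573171/131224929 ≈ 0.67497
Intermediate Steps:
P = -3 (P = 8 - 11 = -3)
z(L, m) = (-3 + L)/(2*m) (z(L, m) = (L - 3)/(m + m) = (-3 + L)/((2*m)) = (-3 + L)*(1/(2*m)) = (-3 + L)/(2*m))
q = -137
S(Y) = -137/Y
S(z(2, 12))/(-33084) - 36857/(-47597) = -137*24/(-3 + 2)/(-33084) - 36857/(-47597) = -137/((½)*(1/12)*(-1))*(-1/33084) - 36857*(-1/47597) = -137/(-1/24)*(-1/33084) + 36857/47597 = -137*(-24)*(-1/33084) + 36857/47597 = 3288*(-1/33084) + 36857/47597 = -274/2757 + 36857/47597 = 88573171/131224929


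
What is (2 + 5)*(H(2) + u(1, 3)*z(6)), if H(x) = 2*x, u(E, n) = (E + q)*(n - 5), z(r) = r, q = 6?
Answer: -560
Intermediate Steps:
u(E, n) = (-5 + n)*(6 + E) (u(E, n) = (E + 6)*(n - 5) = (6 + E)*(-5 + n) = (-5 + n)*(6 + E))
(2 + 5)*(H(2) + u(1, 3)*z(6)) = (2 + 5)*(2*2 + (-30 - 5*1 + 6*3 + 1*3)*6) = 7*(4 + (-30 - 5 + 18 + 3)*6) = 7*(4 - 14*6) = 7*(4 - 84) = 7*(-80) = -560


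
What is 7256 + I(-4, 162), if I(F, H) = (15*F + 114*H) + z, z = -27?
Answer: 25637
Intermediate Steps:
I(F, H) = -27 + 15*F + 114*H (I(F, H) = (15*F + 114*H) - 27 = -27 + 15*F + 114*H)
7256 + I(-4, 162) = 7256 + (-27 + 15*(-4) + 114*162) = 7256 + (-27 - 60 + 18468) = 7256 + 18381 = 25637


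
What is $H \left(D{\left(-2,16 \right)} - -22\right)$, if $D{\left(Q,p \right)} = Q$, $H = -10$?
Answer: $-200$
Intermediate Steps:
$H \left(D{\left(-2,16 \right)} - -22\right) = - 10 \left(-2 - -22\right) = - 10 \left(-2 + 22\right) = \left(-10\right) 20 = -200$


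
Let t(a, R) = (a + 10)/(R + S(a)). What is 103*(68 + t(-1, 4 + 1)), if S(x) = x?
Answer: 28943/4 ≈ 7235.8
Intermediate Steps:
t(a, R) = (10 + a)/(R + a) (t(a, R) = (a + 10)/(R + a) = (10 + a)/(R + a))
103*(68 + t(-1, 4 + 1)) = 103*(68 + (10 - 1)/((4 + 1) - 1)) = 103*(68 + 9/(5 - 1)) = 103*(68 + 9/4) = 103*(281/4) = 28943/4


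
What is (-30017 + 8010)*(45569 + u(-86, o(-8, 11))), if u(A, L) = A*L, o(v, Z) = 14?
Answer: -976340555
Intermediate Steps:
(-30017 + 8010)*(45569 + u(-86, o(-8, 11))) = (-30017 + 8010)*(45569 - 86*14) = -22007*(45569 - 1204) = -22007*44365 = -976340555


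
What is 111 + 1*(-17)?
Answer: 94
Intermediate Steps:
111 + 1*(-17) = 111 - 17 = 94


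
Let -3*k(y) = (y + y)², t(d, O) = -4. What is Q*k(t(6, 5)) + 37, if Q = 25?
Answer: -1489/3 ≈ -496.33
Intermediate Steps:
k(y) = -4*y²/3 (k(y) = -(y + y)²/3 = -4*y²/3)
Q*k(t(6, 5)) + 37 = 25*(-4/3*(-4)²) + 37 = 25*(-4/3*16) + 37 = 25*(-64/3) + 37 = -1600/3 + 37 = -1489/3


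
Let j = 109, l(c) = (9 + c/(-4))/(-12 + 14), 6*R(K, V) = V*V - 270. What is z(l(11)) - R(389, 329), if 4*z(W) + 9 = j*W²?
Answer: -13617641/768 ≈ -17731.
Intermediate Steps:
R(K, V) = -45 + V²/6 (R(K, V) = (V*V - 270)/6 = (V² - 270)/6 = (-270 + V²)/6 = -45 + V²/6)
l(c) = 9/2 - c/8 (l(c) = (9 + c*(-¼))/2 = (9 - c/4)*(½) = 9/2 - c/8)
z(W) = -9/4 + 109*W²/4 (z(W) = -9/4 + (109*W²)/4 = -9/4 + 109*W²/4)
z(l(11)) - R(389, 329) = (-9/4 + 109*(9/2 - ⅛*11)²/4) - (-45 + (⅙)*329²) = (-9/4 + 109*(9/2 - 11/8)²/4) - (-45 + (⅙)*108241) = (-9/4 + 109*(25/8)²/4) - (-45 + 108241/6) = (-9/4 + (109/4)*(625/64)) - 1*107971/6 = (-9/4 + 68125/256) - 107971/6 = 67549/256 - 107971/6 = -13617641/768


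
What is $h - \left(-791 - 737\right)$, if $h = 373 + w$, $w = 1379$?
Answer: $3280$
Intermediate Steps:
$h = 1752$ ($h = 373 + 1379 = 1752$)
$h - \left(-791 - 737\right) = 1752 - \left(-791 - 737\right) = 1752 - -1528 = 1752 + 1528 = 3280$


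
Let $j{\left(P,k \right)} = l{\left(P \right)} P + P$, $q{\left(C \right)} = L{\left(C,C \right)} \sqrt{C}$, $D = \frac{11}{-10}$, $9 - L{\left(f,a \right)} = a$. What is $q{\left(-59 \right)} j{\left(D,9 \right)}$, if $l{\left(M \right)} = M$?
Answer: $\frac{187 i \sqrt{59}}{25} \approx 57.455 i$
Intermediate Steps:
$L{\left(f,a \right)} = 9 - a$
$D = - \frac{11}{10}$ ($D = 11 \left(- \frac{1}{10}\right) = - \frac{11}{10} \approx -1.1$)
$q{\left(C \right)} = \sqrt{C} \left(9 - C\right)$ ($q{\left(C \right)} = \left(9 - C\right) \sqrt{C} = \sqrt{C} \left(9 - C\right)$)
$j{\left(P,k \right)} = P + P^{2}$ ($j{\left(P,k \right)} = P P + P = P^{2} + P = P + P^{2}$)
$q{\left(-59 \right)} j{\left(D,9 \right)} = \sqrt{-59} \left(9 - -59\right) \left(- \frac{11 \left(1 - \frac{11}{10}\right)}{10}\right) = i \sqrt{59} \left(9 + 59\right) \left(\left(- \frac{11}{10}\right) \left(- \frac{1}{10}\right)\right) = i \sqrt{59} \cdot 68 \cdot \frac{11}{100} = 68 i \sqrt{59} \cdot \frac{11}{100} = \frac{187 i \sqrt{59}}{25}$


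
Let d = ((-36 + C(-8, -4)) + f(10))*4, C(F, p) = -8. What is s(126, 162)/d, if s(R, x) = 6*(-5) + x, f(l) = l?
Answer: -33/34 ≈ -0.97059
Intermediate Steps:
s(R, x) = -30 + x
d = -136 (d = ((-36 - 8) + 10)*4 = (-44 + 10)*4 = -34*4 = -136)
s(126, 162)/d = (-30 + 162)/(-136) = 132*(-1/136) = -33/34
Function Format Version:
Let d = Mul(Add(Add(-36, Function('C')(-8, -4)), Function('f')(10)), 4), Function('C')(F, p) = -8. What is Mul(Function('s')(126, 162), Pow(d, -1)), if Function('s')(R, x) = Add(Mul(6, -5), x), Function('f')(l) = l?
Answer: Rational(-33, 34) ≈ -0.97059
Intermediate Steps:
Function('s')(R, x) = Add(-30, x)
d = -136 (d = Mul(Add(Add(-36, -8), 10), 4) = Mul(Add(-44, 10), 4) = Mul(-34, 4) = -136)
Mul(Function('s')(126, 162), Pow(d, -1)) = Mul(Add(-30, 162), Pow(-136, -1)) = Mul(132, Rational(-1, 136)) = Rational(-33, 34)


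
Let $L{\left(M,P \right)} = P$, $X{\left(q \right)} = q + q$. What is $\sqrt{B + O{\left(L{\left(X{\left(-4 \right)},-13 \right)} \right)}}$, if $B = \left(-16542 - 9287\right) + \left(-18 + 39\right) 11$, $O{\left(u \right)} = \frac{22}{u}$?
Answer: $\frac{2 i \sqrt{1081587}}{13} \approx 160.0 i$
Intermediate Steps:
$X{\left(q \right)} = 2 q$
$B = -25598$ ($B = -25829 + 21 \cdot 11 = -25829 + 231 = -25598$)
$\sqrt{B + O{\left(L{\left(X{\left(-4 \right)},-13 \right)} \right)}} = \sqrt{-25598 + \frac{22}{-13}} = \sqrt{-25598 + 22 \left(- \frac{1}{13}\right)} = \sqrt{-25598 - \frac{22}{13}} = \sqrt{- \frac{332796}{13}} = \frac{2 i \sqrt{1081587}}{13}$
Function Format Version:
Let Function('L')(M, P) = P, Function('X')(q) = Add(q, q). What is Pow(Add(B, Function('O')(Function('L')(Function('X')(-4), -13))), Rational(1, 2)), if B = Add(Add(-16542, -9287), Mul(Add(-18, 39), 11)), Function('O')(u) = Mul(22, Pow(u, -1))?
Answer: Mul(Rational(2, 13), I, Pow(1081587, Rational(1, 2))) ≈ Mul(160.00, I)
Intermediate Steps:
Function('X')(q) = Mul(2, q)
B = -25598 (B = Add(-25829, Mul(21, 11)) = Add(-25829, 231) = -25598)
Pow(Add(B, Function('O')(Function('L')(Function('X')(-4), -13))), Rational(1, 2)) = Pow(Add(-25598, Mul(22, Pow(-13, -1))), Rational(1, 2)) = Pow(Add(-25598, Mul(22, Rational(-1, 13))), Rational(1, 2)) = Pow(Add(-25598, Rational(-22, 13)), Rational(1, 2)) = Pow(Rational(-332796, 13), Rational(1, 2)) = Mul(Rational(2, 13), I, Pow(1081587, Rational(1, 2)))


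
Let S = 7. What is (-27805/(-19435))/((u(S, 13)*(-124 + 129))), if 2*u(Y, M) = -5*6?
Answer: -5561/291525 ≈ -0.019076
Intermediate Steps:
u(Y, M) = -15 (u(Y, M) = (-5*6)/2 = (½)*(-30) = -15)
(-27805/(-19435))/((u(S, 13)*(-124 + 129))) = (-27805/(-19435))/((-15*(-124 + 129))) = (-27805*(-1/19435))/((-15*5)) = (5561/3887)/(-75) = (5561/3887)*(-1/75) = -5561/291525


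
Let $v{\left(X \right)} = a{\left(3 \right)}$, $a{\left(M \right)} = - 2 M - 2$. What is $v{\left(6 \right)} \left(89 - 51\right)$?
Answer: $-304$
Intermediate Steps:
$a{\left(M \right)} = -2 - 2 M$
$v{\left(X \right)} = -8$ ($v{\left(X \right)} = -2 - 6 = -8$)
$v{\left(6 \right)} \left(89 - 51\right) = - 8 \left(89 - 51\right) = \left(-8\right) 38 = -304$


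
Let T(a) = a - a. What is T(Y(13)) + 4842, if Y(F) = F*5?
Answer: 4842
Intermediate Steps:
Y(F) = 5*F
T(a) = 0
T(Y(13)) + 4842 = 0 + 4842 = 4842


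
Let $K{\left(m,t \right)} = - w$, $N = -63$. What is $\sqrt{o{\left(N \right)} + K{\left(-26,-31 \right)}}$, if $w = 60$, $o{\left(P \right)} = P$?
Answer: $i \sqrt{123} \approx 11.091 i$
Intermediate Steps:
$K{\left(m,t \right)} = -60$ ($K{\left(m,t \right)} = \left(-1\right) 60 = -60$)
$\sqrt{o{\left(N \right)} + K{\left(-26,-31 \right)}} = \sqrt{-63 - 60} = \sqrt{-123} = i \sqrt{123}$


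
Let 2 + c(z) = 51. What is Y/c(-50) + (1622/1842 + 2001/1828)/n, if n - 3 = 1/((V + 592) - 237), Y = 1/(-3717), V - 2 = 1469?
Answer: 184324142180905/280010626170786 ≈ 0.65828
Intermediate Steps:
V = 1471 (V = 2 + 1469 = 1471)
c(z) = 49 (c(z) = -2 + 51 = 49)
Y = -1/3717 ≈ -0.00026903
n = 5479/1826 (n = 3 + 1/((1471 + 592) - 237) = 3 + 1/(2063 - 237) = 3 + 1/1826 = 5479/1826 ≈ 3.0005)
Y/c(-50) + (1622/1842 + 2001/1828)/n = -1/3717/49 + (1622/1842 + 2001/1828)/(5479/1826) = -1/3717*1/49 + (1622*(1/1842) + 2001*(1/1828))*(1826/5479) = -1/182133 + (811/921 + 2001/1828)*(1826/5479) = -1/182133 + (3325429/1683588)*(1826/5479) = -1/182133 + 3036116677/4612189326 = 184324142180905/280010626170786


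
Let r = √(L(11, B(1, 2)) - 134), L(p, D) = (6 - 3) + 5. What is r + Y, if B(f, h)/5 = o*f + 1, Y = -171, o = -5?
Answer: -171 + 3*I*√14 ≈ -171.0 + 11.225*I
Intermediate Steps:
B(f, h) = 5 - 25*f (B(f, h) = 5*(-5*f + 1) = 5*(1 - 5*f) = 5 - 25*f)
L(p, D) = 8 (L(p, D) = 3 + 5 = 8)
r = 3*I*√14 (r = √(8 - 134) = √(-126) = 3*I*√14 ≈ 11.225*I)
r + Y = 3*I*√14 - 171 = -171 + 3*I*√14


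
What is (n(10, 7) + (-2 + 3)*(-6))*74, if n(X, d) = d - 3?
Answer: -148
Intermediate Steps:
n(X, d) = -3 + d
(n(10, 7) + (-2 + 3)*(-6))*74 = ((-3 + 7) + (-2 + 3)*(-6))*74 = (4 + 1*(-6))*74 = (4 - 6)*74 = -2*74 = -148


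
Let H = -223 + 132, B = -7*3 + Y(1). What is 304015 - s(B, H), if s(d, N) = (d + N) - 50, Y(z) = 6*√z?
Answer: 304171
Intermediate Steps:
B = -15 (B = -7*3 + 6*√1 = -21 + 6*1 = -21 + 6 = -15)
H = -91
s(d, N) = -50 + N + d (s(d, N) = (N + d) - 50 = -50 + N + d)
304015 - s(B, H) = 304015 - (-50 - 91 - 15) = 304015 - 1*(-156) = 304015 + 156 = 304171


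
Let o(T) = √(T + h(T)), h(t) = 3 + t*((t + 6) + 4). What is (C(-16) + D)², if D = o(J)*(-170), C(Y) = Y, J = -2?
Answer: -433244 + 5440*I*√15 ≈ -4.3324e+5 + 21069.0*I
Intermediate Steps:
h(t) = 3 + t*(10 + t) (h(t) = 3 + t*((6 + t) + 4) = 3 + t*(10 + t))
o(T) = √(3 + T² + 11*T) (o(T) = √(T + (3 + T² + 10*T)) = √(3 + T² + 11*T))
D = -170*I*√15 (D = √(3 + (-2)² + 11*(-2))*(-170) = √(3 + 4 - 22)*(-170) = √(-15)*(-170) = (I*√15)*(-170) = -170*I*√15 ≈ -658.41*I)
(C(-16) + D)² = (-16 - 170*I*√15)²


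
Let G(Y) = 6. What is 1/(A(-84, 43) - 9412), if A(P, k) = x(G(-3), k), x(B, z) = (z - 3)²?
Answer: -1/7812 ≈ -0.00012801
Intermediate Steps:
x(B, z) = (-3 + z)²
A(P, k) = (-3 + k)²
1/(A(-84, 43) - 9412) = 1/((-3 + 43)² - 9412) = 1/(40² - 9412) = 1/(1600 - 9412) = 1/(-7812) = -1/7812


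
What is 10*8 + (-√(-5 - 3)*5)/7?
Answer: 80 - 10*I*√2/7 ≈ 80.0 - 2.0203*I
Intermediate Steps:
10*8 + (-√(-5 - 3)*5)/7 = 80 + (-√(-8)*5)*(⅐) = 80 + (-2*I*√2*5)*(⅐) = 80 - 10*I*√2*(⅐) = 80 - 10*I*√2/7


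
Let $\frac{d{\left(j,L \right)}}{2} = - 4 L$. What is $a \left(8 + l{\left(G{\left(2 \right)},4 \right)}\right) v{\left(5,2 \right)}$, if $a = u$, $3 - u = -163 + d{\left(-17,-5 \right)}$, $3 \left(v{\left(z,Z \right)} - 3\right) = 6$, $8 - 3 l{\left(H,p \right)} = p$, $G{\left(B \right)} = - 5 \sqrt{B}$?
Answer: $5880$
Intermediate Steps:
$d{\left(j,L \right)} = - 8 L$ ($d{\left(j,L \right)} = 2 \left(- 4 L\right) = - 8 L$)
$l{\left(H,p \right)} = \frac{8}{3} - \frac{p}{3}$
$v{\left(z,Z \right)} = 5$ ($v{\left(z,Z \right)} = 3 + \frac{1}{3} \cdot 6 = 3 + 2 = 5$)
$u = 126$ ($u = 3 - \left(-163 - -40\right) = 3 - \left(-163 + 40\right) = 3 - -123 = 3 + 123 = 126$)
$a = 126$
$a \left(8 + l{\left(G{\left(2 \right)},4 \right)}\right) v{\left(5,2 \right)} = 126 \left(8 + \left(\frac{8}{3} - \frac{4}{3}\right)\right) 5 = 126 \left(8 + \frac{4}{3}\right) 5 = 126 \cdot \frac{28}{3} \cdot 5 = 126 \cdot \frac{140}{3} = 5880$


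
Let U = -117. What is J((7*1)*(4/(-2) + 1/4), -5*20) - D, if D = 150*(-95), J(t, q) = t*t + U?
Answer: 228529/16 ≈ 14283.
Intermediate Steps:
J(t, q) = -117 + t² (J(t, q) = t*t - 117 = t² - 117 = -117 + t²)
D = -14250
J((7*1)*(4/(-2) + 1/4), -5*20) - D = (-117 + ((7*1)*(4/(-2) + 1/4))²) - 1*(-14250) = (-117 + (7*(4*(-½) + 1*(¼)))²) + 14250 = (-117 + (7*(-2 + ¼))²) + 14250 = (-117 + (7*(-7/4))²) + 14250 = (-117 + (-49/4)²) + 14250 = (-117 + 2401/16) + 14250 = 529/16 + 14250 = 228529/16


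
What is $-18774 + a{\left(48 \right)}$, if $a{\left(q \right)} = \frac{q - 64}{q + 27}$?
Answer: $- \frac{1408066}{75} \approx -18774.0$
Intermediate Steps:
$a{\left(q \right)} = \frac{-64 + q}{27 + q}$
$-18774 + a{\left(48 \right)} = -18774 + \frac{-64 + 48}{27 + 48} = -18774 + \frac{1}{75} \left(-16\right) = -18774 - \frac{16}{75} = - \frac{1408066}{75}$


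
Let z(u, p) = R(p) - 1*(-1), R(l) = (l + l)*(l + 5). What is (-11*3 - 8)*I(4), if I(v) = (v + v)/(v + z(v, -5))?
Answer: -328/5 ≈ -65.600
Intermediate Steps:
R(l) = 2*l*(5 + l) (R(l) = (2*l)*(5 + l) = 2*l*(5 + l))
z(u, p) = 1 + 2*p*(5 + p) (z(u, p) = 2*p*(5 + p) - 1*(-1) = 2*p*(5 + p) + 1 = 1 + 2*p*(5 + p))
I(v) = 2*v/(1 + v) (I(v) = (v + v)/(v + (1 + 2*(-5)*(5 - 5))) = (2*v)/(v + (1 + 2*(-5)*0)) = (2*v)/(v + (1 + 0)) = (2*v)/(v + 1) = (2*v)/(1 + v) = 2*v/(1 + v))
(-11*3 - 8)*I(4) = (-11*3 - 8)*(2*4/(1 + 4)) = (-33 - 8)*(2*4/5) = -82*4/5 = -41*8/5 = -328/5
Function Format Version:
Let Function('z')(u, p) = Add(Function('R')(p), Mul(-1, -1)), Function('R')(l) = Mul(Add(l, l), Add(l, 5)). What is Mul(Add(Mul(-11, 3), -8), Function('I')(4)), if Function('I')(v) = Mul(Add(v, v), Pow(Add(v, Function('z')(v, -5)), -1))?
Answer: Rational(-328, 5) ≈ -65.600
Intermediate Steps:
Function('R')(l) = Mul(2, l, Add(5, l)) (Function('R')(l) = Mul(Mul(2, l), Add(5, l)) = Mul(2, l, Add(5, l)))
Function('z')(u, p) = Add(1, Mul(2, p, Add(5, p))) (Function('z')(u, p) = Add(Mul(2, p, Add(5, p)), Mul(-1, -1)) = Add(Mul(2, p, Add(5, p)), 1) = Add(1, Mul(2, p, Add(5, p))))
Function('I')(v) = Mul(2, v, Pow(Add(1, v), -1)) (Function('I')(v) = Mul(Add(v, v), Pow(Add(v, Add(1, Mul(2, -5, Add(5, -5)))), -1)) = Mul(Mul(2, v), Pow(Add(v, Add(1, Mul(2, -5, 0))), -1)) = Mul(Mul(2, v), Pow(Add(v, Add(1, 0)), -1)) = Mul(Mul(2, v), Pow(Add(v, 1), -1)) = Mul(Mul(2, v), Pow(Add(1, v), -1)) = Mul(2, v, Pow(Add(1, v), -1)))
Mul(Add(Mul(-11, 3), -8), Function('I')(4)) = Mul(Add(Mul(-11, 3), -8), Mul(2, 4, Pow(Add(1, 4), -1))) = Mul(Add(-33, -8), Mul(2, 4, Pow(5, -1))) = Mul(-41, Mul(2, 4, Rational(1, 5))) = Mul(-41, Rational(8, 5)) = Rational(-328, 5)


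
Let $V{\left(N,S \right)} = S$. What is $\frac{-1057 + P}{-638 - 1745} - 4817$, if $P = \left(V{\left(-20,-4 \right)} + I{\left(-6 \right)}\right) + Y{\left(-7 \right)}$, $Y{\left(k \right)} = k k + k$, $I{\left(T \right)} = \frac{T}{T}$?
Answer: $- \frac{11477893}{2383} \approx -4816.6$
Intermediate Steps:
$I{\left(T \right)} = 1$
$Y{\left(k \right)} = k + k^{2}$ ($Y{\left(k \right)} = k^{2} + k = k + k^{2}$)
$P = 39$ ($P = \left(-4 + 1\right) - 7 \left(1 - 7\right) = -3 - -42 = -3 + 42 = 39$)
$\frac{-1057 + P}{-638 - 1745} - 4817 = \frac{-1057 + 39}{-638 - 1745} - 4817 = - \frac{1018}{-2383} - 4817 = \left(-1018\right) \left(- \frac{1}{2383}\right) - 4817 = \frac{1018}{2383} - 4817 = - \frac{11477893}{2383}$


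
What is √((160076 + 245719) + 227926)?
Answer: √633721 ≈ 796.07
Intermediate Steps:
√((160076 + 245719) + 227926) = √(405795 + 227926) = √633721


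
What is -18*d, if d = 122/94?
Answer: -1098/47 ≈ -23.362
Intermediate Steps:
d = 61/47 (d = 122*(1/94) = 61/47 ≈ 1.2979)
-18*d = -18*61/47 = -1098/47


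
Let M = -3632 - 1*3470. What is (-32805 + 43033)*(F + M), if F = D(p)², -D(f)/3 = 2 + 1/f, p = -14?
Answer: -3542547067/49 ≈ -7.2297e+7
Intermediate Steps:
D(f) = -6 - 3/f (D(f) = -3*(2 + 1/f) = -6 - 3/f)
F = 6561/196 (F = (-6 - 3/(-14))² = (-6 - 3*(-1/14))² = (-6 + 3/14)² = (-81/14)² = 6561/196 ≈ 33.474)
M = -7102 (M = -3632 - 3470 = -7102)
(-32805 + 43033)*(F + M) = (-32805 + 43033)*(6561/196 - 7102) = 10228*(-1385431/196) = -3542547067/49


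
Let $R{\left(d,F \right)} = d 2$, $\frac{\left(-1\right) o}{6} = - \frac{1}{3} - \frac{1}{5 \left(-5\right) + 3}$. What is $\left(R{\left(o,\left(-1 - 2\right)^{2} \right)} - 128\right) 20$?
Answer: $- \frac{27400}{11} \approx -2490.9$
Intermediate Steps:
$o = \frac{19}{11}$ ($o = - 6 \left(- \frac{1}{3} - \frac{1}{5 \left(-5\right) + 3}\right) = - 6 \left(\left(-1\right) \frac{1}{3} - \frac{1}{-25 + 3}\right) = - 6 \left(- \frac{1}{3} - \frac{1}{-22}\right) = - 6 \left(- \frac{1}{3} - - \frac{1}{22}\right) = - 6 \left(- \frac{1}{3} + \frac{1}{22}\right) = \left(-6\right) \left(- \frac{19}{66}\right) = \frac{19}{11} \approx 1.7273$)
$R{\left(d,F \right)} = 2 d$
$\left(R{\left(o,\left(-1 - 2\right)^{2} \right)} - 128\right) 20 = \left(2 \cdot \frac{19}{11} - 128\right) 20 = \left(\frac{38}{11} - 128\right) 20 = \left(- \frac{1370}{11}\right) 20 = - \frac{27400}{11}$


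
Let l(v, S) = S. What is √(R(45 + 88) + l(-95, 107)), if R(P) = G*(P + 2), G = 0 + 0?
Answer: √107 ≈ 10.344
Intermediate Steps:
G = 0
R(P) = 0 (R(P) = 0*(P + 2) = 0*(2 + P) = 0)
√(R(45 + 88) + l(-95, 107)) = √(0 + 107) = √107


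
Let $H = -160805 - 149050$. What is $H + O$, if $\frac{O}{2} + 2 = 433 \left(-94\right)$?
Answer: $-391263$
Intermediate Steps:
$H = -309855$ ($H = -160805 - 149050 = -309855$)
$O = -81408$ ($O = -4 + 2 \cdot 433 \left(-94\right) = -4 + 2 \left(-40702\right) = -4 - 81404 = -81408$)
$H + O = -309855 - 81408 = -391263$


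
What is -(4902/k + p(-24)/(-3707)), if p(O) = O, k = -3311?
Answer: 38250/25949 ≈ 1.4740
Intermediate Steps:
-(4902/k + p(-24)/(-3707)) = -(4902/(-3311) - 24/(-3707)) = -(4902*(-1/3311) - 24*(-1/3707)) = -(-114/77 + 24/3707) = -1*(-38250/25949) = 38250/25949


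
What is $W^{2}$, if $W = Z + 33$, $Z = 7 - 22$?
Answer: $324$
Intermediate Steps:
$Z = -15$ ($Z = 7 - 22 = -15$)
$W = 18$ ($W = -15 + 33 = 18$)
$W^{2} = 18^{2} = 324$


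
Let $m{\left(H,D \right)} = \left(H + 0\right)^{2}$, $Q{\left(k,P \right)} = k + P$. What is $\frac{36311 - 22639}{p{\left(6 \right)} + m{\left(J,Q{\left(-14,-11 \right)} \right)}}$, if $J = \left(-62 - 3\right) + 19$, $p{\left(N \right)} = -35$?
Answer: $\frac{13672}{2081} \approx 6.5699$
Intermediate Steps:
$J = -46$ ($J = \left(-62 - 3\right) + 19 = -65 + 19 = -46$)
$Q{\left(k,P \right)} = P + k$
$m{\left(H,D \right)} = H^{2}$
$\frac{36311 - 22639}{p{\left(6 \right)} + m{\left(J,Q{\left(-14,-11 \right)} \right)}} = \frac{36311 - 22639}{-35 + \left(-46\right)^{2}} = \frac{13672}{-35 + 2116} = \frac{13672}{2081}$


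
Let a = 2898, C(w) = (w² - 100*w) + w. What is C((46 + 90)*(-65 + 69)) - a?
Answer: 239182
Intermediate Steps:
C(w) = w² - 99*w
C((46 + 90)*(-65 + 69)) - a = ((46 + 90)*(-65 + 69))*(-99 + (46 + 90)*(-65 + 69)) - 1*2898 = (136*4)*(-99 + 136*4) - 2898 = 544*(-99 + 544) - 2898 = 544*445 - 2898 = 242080 - 2898 = 239182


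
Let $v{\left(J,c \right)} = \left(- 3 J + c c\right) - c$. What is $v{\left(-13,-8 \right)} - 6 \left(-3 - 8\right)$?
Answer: $177$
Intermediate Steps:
$v{\left(J,c \right)} = c^{2} - c - 3 J$ ($v{\left(J,c \right)} = \left(- 3 J + c^{2}\right) - c = \left(c^{2} - 3 J\right) - c = c^{2} - c - 3 J$)
$v{\left(-13,-8 \right)} - 6 \left(-3 - 8\right) = \left(\left(-8\right)^{2} - -8 - -39\right) - 6 \left(-3 - 8\right) = \left(64 + 8 + 39\right) - -66 = 111 + 66 = 177$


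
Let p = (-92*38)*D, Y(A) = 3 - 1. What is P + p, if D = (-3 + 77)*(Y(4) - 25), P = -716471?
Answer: 5233721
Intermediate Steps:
Y(A) = 2
D = -1702 (D = (-3 + 77)*(2 - 25) = 74*(-23) = -1702)
p = 5950192 (p = -92*38*(-1702) = -3496*(-1702) = 5950192)
P + p = -716471 + 5950192 = 5233721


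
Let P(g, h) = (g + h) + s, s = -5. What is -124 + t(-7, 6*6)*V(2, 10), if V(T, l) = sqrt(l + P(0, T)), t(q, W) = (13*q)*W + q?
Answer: -124 - 3283*sqrt(7) ≈ -8810.0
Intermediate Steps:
t(q, W) = q + 13*W*q (t(q, W) = 13*W*q + q = q + 13*W*q)
P(g, h) = -5 + g + h (P(g, h) = (g + h) - 5 = -5 + g + h)
V(T, l) = sqrt(-5 + T + l) (V(T, l) = sqrt(l + (-5 + 0 + T)) = sqrt(l + (-5 + T)) = sqrt(-5 + T + l))
-124 + t(-7, 6*6)*V(2, 10) = -124 + (-7*(1 + 13*(6*6)))*sqrt(-5 + 2 + 10) = -124 + (-7*(1 + 13*36))*sqrt(7) = -124 + (-7*(1 + 468))*sqrt(7) = -124 + (-7*469)*sqrt(7) = -124 - 3283*sqrt(7)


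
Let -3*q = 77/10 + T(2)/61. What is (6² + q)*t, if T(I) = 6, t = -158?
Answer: -4828717/915 ≈ -5277.3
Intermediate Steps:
q = -4757/1830 (q = -(77/10 + 6/61)/3 = -⅓*4757/610 = -4757/1830 ≈ -2.5995)
(6² + q)*t = (6² - 4757/1830)*(-158) = (36 - 4757/1830)*(-158) = (61123/1830)*(-158) = -4828717/915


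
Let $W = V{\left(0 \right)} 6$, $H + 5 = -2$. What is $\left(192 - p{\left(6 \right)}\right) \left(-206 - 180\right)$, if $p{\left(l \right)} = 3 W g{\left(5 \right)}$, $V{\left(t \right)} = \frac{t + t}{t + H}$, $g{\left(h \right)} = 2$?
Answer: $-74112$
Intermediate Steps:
$H = -7$ ($H = -5 - 2 = -7$)
$V{\left(t \right)} = \frac{2 t}{-7 + t}$ ($V{\left(t \right)} = \frac{t + t}{t - 7} = \frac{2 t}{-7 + t}$)
$W = 0$ ($W = 2 \cdot 0 \frac{1}{-7 + 0} \cdot 6 = 2 \cdot 0 \frac{1}{-7} \cdot 6 = 2 \cdot 0 \left(- \frac{1}{7}\right) 6 = 0 \cdot 6 = 0$)
$p{\left(l \right)} = 0$ ($p{\left(l \right)} = 3 \cdot 0 \cdot 2 = 0 \cdot 2 = 0$)
$\left(192 - p{\left(6 \right)}\right) \left(-206 - 180\right) = \left(192 - 0\right) \left(-206 - 180\right) = \left(192 + 0\right) \left(-386\right) = 192 \left(-386\right) = -74112$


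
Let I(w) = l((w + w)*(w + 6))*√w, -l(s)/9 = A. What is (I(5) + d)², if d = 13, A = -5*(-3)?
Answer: 91294 - 3510*√5 ≈ 83445.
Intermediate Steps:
A = 15
l(s) = -135 (l(s) = -9*15 = -135)
I(w) = -135*√w
(I(5) + d)² = (-135*√5 + 13)² = (13 - 135*√5)²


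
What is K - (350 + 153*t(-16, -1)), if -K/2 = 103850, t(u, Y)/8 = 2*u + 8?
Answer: -178674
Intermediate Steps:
t(u, Y) = 64 + 16*u (t(u, Y) = 8*(2*u + 8) = 8*(8 + 2*u) = 64 + 16*u)
K = -207700 (K = -2*103850 = -207700)
K - (350 + 153*t(-16, -1)) = -207700 - (350 + 153*(64 + 16*(-16))) = -207700 - (350 + 153*(64 - 256)) = -207700 - (350 + 153*(-192)) = -207700 - (350 - 29376) = -207700 - 1*(-29026) = -207700 + 29026 = -178674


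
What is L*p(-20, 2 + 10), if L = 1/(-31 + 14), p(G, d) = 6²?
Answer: -36/17 ≈ -2.1176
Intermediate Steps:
p(G, d) = 36
L = -1/17 (L = 1/(-17) = -1/17 ≈ -0.058824)
L*p(-20, 2 + 10) = -1/17*36 = -36/17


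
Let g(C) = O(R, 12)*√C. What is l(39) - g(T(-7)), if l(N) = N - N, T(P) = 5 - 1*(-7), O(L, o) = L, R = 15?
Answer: -30*√3 ≈ -51.962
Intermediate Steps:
T(P) = 12 (T(P) = 5 + 7 = 12)
l(N) = 0
g(C) = 15*√C
l(39) - g(T(-7)) = 0 - 15*√12 = 0 - 15*2*√3 = 0 - 30*√3 = -30*√3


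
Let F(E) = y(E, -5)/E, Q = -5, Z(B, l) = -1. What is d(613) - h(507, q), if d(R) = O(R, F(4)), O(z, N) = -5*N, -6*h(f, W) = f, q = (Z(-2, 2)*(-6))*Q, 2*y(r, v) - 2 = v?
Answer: 691/8 ≈ 86.375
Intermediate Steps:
y(r, v) = 1 + v/2
q = -30 (q = -1*(-6)*(-5) = 6*(-5) = -30)
h(f, W) = -f/6
F(E) = -3/(2*E) (F(E) = (1 + (1/2)*(-5))/E = (1 - 5/2)/E = -3/(2*E))
d(R) = 15/8 (d(R) = -(-15)/(2*4) = -5*(-3/8) = 15/8)
d(613) - h(507, q) = 15/8 - (-1)*507/6 = 15/8 - 1*(-169/2) = 15/8 + 169/2 = 691/8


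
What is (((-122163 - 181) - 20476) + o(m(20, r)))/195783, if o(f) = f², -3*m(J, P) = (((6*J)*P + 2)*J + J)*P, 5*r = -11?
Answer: 14510764/195783 ≈ 74.117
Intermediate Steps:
r = -11/5 (r = (⅕)*(-11) = -11/5 ≈ -2.2000)
m(J, P) = -P*(J + J*(2 + 6*J*P))/3 (m(J, P) = -(((6*J)*P + 2)*J + J)*P/3 = -((6*J*P + 2)*J + J)*P/3 = -((2 + 6*J*P)*J + J)*P/3 = -(J*(2 + 6*J*P) + J)*P/3 = -(J + J*(2 + 6*J*P))*P/3 = -P*(J + J*(2 + 6*J*P))/3)
(((-122163 - 181) - 20476) + o(m(20, r)))/195783 = (((-122163 - 181) - 20476) + (-1*20*(-11/5)*(1 + 2*20*(-11/5)))²)/195783 = ((-122344 - 20476) + (-1*20*(-11/5)*(1 - 88))²)*(1/195783) = (-142820 + (-1*20*(-11/5)*(-87))²)*(1/195783) = (-142820 + (-3828)²)*(1/195783) = (-142820 + 14653584)*(1/195783) = 14510764*(1/195783) = 14510764/195783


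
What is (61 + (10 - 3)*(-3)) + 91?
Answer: 131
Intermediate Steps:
(61 + (10 - 3)*(-3)) + 91 = (61 + 7*(-3)) + 91 = (61 - 21) + 91 = 40 + 91 = 131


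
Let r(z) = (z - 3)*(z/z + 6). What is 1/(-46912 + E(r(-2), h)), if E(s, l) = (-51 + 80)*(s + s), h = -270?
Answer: -1/48942 ≈ -2.0432e-5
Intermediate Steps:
r(z) = -21 + 7*z (r(z) = (-3 + z)*(1 + 6) = (-3 + z)*7 = -21 + 7*z)
E(s, l) = 58*s (E(s, l) = 29*(2*s) = 58*s)
1/(-46912 + E(r(-2), h)) = 1/(-46912 + 58*(-21 + 7*(-2))) = 1/(-46912 + 58*(-21 - 14)) = 1/(-46912 + 58*(-35)) = 1/(-46912 - 2030) = 1/(-48942) = -1/48942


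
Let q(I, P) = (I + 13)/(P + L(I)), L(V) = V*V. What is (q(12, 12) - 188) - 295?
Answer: -75323/156 ≈ -482.84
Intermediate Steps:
L(V) = V²
q(I, P) = (13 + I)/(P + I²) (q(I, P) = (I + 13)/(P + I²) = (13 + I)/(P + I²))
(q(12, 12) - 188) - 295 = ((13 + 12)/(12 + 12²) - 188) - 295 = (25/(12 + 144) - 188) - 295 = (25/156 - 188) - 295 = -29303/156 - 295 = -75323/156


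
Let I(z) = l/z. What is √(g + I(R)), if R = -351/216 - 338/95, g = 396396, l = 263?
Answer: 2*√1537395603549/3939 ≈ 629.56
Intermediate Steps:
R = -3939/760 (R = -351*1/216 - 338*1/95 = -13/8 - 338/95 = -3939/760 ≈ -5.1829)
I(z) = 263/z
√(g + I(R)) = √(396396 + 263/(-3939/760)) = √(396396 + 263*(-760/3939)) = √(396396 - 199880/3939) = √(1561203964/3939) = 2*√1537395603549/3939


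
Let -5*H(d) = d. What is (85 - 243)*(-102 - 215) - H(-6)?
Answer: 250424/5 ≈ 50085.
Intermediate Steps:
H(d) = -d/5
(85 - 243)*(-102 - 215) - H(-6) = (85 - 243)*(-102 - 215) - (-1)*(-6)/5 = -158*(-317) - 1*6/5 = 50086 - 6/5 = 250424/5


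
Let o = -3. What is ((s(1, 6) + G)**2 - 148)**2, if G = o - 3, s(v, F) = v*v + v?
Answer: 17424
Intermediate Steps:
s(v, F) = v + v**2 (s(v, F) = v**2 + v = v + v**2)
G = -6 (G = -3 - 3 = -6)
((s(1, 6) + G)**2 - 148)**2 = ((1*(1 + 1) - 6)**2 - 148)**2 = ((1*2 - 6)**2 - 148)**2 = ((2 - 6)**2 - 148)**2 = ((-4)**2 - 148)**2 = (16 - 148)**2 = (-132)**2 = 17424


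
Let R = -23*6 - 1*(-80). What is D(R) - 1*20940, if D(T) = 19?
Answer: -20921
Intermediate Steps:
R = -58 (R = -138 + 80 = -58)
D(R) - 1*20940 = 19 - 1*20940 = 19 - 20940 = -20921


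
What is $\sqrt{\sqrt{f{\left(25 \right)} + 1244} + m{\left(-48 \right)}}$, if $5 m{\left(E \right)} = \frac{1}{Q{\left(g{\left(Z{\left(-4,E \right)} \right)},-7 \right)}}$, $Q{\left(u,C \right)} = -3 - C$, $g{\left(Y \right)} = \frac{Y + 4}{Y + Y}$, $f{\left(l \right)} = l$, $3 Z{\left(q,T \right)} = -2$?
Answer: $\frac{\sqrt{5 + 300 \sqrt{141}}}{10} \approx 5.9727$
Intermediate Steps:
$Z{\left(q,T \right)} = - \frac{2}{3}$ ($Z{\left(q,T \right)} = \frac{1}{3} \left(-2\right) = - \frac{2}{3}$)
$g{\left(Y \right)} = \frac{4 + Y}{2 Y}$
$m{\left(E \right)} = \frac{1}{20}$ ($m{\left(E \right)} = \frac{1}{5 \left(-3 - -7\right)} = \frac{1}{5 \left(-3 + 7\right)} = \frac{1}{5 \cdot 4} = \frac{1}{5} \cdot \frac{1}{4} = \frac{1}{20}$)
$\sqrt{\sqrt{f{\left(25 \right)} + 1244} + m{\left(-48 \right)}} = \sqrt{\sqrt{25 + 1244} + \frac{1}{20}} = \sqrt{\sqrt{1269} + \frac{1}{20}} = \sqrt{3 \sqrt{141} + \frac{1}{20}} = \sqrt{\frac{1}{20} + 3 \sqrt{141}}$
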